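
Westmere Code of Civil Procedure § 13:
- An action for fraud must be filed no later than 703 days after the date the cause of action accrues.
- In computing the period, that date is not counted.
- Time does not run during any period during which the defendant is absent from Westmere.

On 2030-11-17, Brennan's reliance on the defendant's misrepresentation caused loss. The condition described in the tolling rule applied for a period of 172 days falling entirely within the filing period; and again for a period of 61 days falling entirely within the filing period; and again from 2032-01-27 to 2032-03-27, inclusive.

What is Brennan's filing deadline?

703 days after 2030-11-17 is October 20, 2032.
Tolling adds 172 days: October 20, 2032 + 172 days = April 10, 2033.
Tolling adds 61 days: April 10, 2033 + 61 days = June 10, 2033.
From January 27, 2032 through March 27, 2032 inclusive is 61 days; tolling adds 61 days: June 10, 2033 + 61 days = August 10, 2033.

August 10, 2033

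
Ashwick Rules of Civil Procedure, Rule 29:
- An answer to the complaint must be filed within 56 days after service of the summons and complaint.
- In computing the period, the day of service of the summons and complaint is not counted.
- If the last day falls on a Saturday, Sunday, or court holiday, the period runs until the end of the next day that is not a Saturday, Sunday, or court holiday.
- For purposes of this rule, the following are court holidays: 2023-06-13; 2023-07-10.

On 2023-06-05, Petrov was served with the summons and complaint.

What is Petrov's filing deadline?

July 31, 2023

56 days after 2023-06-05 is July 31, 2023.
July 31, 2023 is a Monday and not a court holiday, so no extension applies.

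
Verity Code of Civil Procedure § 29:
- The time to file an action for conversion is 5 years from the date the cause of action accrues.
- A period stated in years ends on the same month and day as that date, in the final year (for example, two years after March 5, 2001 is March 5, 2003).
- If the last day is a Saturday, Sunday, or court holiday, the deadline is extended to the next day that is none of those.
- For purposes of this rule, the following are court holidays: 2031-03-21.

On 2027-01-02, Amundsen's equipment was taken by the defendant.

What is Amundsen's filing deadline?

5 years after 2027-01-02 is January 2, 2032.
January 2, 2032 is a Friday and not a court holiday, so no extension applies.

January 2, 2032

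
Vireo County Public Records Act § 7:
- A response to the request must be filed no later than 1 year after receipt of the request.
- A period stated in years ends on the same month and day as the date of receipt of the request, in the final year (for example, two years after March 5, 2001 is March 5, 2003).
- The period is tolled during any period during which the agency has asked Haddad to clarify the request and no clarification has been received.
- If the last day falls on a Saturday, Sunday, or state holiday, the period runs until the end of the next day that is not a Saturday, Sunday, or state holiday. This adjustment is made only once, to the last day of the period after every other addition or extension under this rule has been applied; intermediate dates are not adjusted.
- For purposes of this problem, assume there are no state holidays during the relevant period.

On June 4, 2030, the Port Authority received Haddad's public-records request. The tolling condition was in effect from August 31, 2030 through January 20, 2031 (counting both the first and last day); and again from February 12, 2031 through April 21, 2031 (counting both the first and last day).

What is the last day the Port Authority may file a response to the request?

January 2, 2032

1 year after June 4, 2030 is June 4, 2031.
From August 31, 2030 through January 20, 2031 inclusive is 143 days; tolling adds 143 days: June 4, 2031 + 143 days = October 25, 2031.
From February 12, 2031 through April 21, 2031 inclusive is 69 days; tolling adds 69 days: October 25, 2031 + 69 days = January 2, 2032.
January 2, 2032 is a Friday and not a state holiday, so no extension applies.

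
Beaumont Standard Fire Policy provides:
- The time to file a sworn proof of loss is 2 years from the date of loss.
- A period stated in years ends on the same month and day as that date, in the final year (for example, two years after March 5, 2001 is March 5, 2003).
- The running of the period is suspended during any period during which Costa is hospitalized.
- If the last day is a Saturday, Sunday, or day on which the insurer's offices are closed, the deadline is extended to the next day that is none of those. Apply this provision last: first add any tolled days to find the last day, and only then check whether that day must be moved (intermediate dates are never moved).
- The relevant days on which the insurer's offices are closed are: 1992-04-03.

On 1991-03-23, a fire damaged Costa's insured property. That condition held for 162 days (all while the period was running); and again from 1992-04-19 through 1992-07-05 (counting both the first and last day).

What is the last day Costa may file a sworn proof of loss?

November 18, 1993

2 years after 1991-03-23 is March 23, 1993.
Tolling adds 162 days: March 23, 1993 + 162 days = September 1, 1993.
From April 19, 1992 through July 5, 1992 inclusive is 78 days; tolling adds 78 days: September 1, 1993 + 78 days = November 18, 1993.
November 18, 1993 is a Thursday and not a day on which the insurer's offices are closed, so no extension applies.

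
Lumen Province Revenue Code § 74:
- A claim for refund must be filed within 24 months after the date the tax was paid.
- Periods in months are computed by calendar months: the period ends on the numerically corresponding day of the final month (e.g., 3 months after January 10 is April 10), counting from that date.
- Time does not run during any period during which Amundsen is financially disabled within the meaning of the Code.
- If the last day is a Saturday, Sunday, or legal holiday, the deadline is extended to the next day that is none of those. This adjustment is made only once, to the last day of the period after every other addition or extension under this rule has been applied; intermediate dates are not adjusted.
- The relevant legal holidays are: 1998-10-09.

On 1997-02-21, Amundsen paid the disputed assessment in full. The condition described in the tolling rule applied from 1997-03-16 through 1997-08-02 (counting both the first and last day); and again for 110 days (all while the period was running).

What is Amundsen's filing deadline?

October 29, 1999

24 months after 1997-02-21 is February 21, 1999.
From March 16, 1997 through August 2, 1997 inclusive is 140 days; tolling adds 140 days: February 21, 1999 + 140 days = July 11, 1999.
Tolling adds 110 days: July 11, 1999 + 110 days = October 29, 1999.
October 29, 1999 is a Friday and not a legal holiday, so no extension applies.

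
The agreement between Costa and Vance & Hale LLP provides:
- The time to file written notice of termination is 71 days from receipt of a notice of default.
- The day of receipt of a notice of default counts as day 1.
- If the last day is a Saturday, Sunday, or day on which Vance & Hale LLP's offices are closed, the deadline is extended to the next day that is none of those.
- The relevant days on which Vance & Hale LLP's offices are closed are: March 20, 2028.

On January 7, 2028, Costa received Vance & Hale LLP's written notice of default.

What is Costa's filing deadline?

March 17, 2028

Counting January 7, 2028 as day 1, day 71 is March 17, 2028.
March 17, 2028 is a Friday and not a day on which Vance & Hale LLP's offices are closed, so no extension applies.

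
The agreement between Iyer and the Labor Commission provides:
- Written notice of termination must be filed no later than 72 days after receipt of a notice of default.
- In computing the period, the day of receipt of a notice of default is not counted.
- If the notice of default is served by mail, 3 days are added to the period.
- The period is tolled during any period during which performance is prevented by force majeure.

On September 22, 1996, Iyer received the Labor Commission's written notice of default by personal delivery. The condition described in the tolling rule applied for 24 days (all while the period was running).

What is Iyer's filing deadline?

72 days after September 22, 1996 is December 3, 1996.
Service was not by mail, so no mail extension applies.
Tolling adds 24 days: December 3, 1996 + 24 days = December 27, 1996.

December 27, 1996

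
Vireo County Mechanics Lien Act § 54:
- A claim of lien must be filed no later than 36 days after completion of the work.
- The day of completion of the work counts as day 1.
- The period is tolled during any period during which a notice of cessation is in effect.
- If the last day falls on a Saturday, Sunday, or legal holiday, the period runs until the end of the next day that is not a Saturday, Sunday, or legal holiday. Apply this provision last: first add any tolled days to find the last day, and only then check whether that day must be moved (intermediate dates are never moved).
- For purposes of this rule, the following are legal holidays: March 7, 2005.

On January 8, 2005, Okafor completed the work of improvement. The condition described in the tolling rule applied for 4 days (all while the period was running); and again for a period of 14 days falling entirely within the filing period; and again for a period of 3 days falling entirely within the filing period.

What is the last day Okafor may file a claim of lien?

Counting January 8, 2005 as day 1, day 36 is February 12, 2005.
Tolling adds 4 days: February 12, 2005 + 4 days = February 16, 2005.
Tolling adds 14 days: February 16, 2005 + 14 days = March 2, 2005.
Tolling adds 3 days: March 2, 2005 + 3 days = March 5, 2005.
March 5, 2005 is Saturday; March 6, 2005 is Sunday; March 7, 2005 is a listed holiday. The next qualifying day is March 8, 2005.

March 8, 2005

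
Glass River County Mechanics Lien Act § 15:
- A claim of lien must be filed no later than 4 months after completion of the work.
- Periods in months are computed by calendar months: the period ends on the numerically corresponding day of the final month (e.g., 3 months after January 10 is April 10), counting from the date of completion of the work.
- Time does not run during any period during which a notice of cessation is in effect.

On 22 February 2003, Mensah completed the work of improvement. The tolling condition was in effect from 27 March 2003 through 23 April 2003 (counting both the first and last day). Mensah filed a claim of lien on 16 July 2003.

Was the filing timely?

Yes

4 months after 22 February 2003 is June 22, 2003.
From March 27, 2003 through April 23, 2003 inclusive is 28 days; tolling adds 28 days: June 22, 2003 + 28 days = July 20, 2003.
The deadline is July 20, 2003; the filing on July 16, 2003 is on or before that date.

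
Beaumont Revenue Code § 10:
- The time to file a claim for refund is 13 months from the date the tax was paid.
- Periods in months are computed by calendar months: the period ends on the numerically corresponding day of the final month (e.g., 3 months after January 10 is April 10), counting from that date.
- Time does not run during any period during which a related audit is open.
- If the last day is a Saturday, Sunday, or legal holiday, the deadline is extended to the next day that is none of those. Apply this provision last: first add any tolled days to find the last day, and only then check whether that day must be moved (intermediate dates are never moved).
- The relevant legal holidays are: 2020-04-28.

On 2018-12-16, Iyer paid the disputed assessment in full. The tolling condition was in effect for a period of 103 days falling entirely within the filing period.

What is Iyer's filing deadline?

13 months after 2018-12-16 is January 16, 2020.
Tolling adds 103 days: January 16, 2020 + 103 days = April 28, 2020.
April 28, 2020 is a listed holiday. The next qualifying day is April 29, 2020.

April 29, 2020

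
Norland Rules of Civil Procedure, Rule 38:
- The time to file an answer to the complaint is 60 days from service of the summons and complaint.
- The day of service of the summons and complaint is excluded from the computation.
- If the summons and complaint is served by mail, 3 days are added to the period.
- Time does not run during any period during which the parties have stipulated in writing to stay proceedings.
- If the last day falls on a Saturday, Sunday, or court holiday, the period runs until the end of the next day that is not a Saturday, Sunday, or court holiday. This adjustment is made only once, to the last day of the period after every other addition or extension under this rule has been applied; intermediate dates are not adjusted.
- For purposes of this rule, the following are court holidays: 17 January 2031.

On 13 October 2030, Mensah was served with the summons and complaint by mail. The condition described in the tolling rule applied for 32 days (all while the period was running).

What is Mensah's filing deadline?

January 16, 2031

60 days after 13 October 2030 is December 12, 2030.
Service was by mail, adding 3 days: December 12, 2030 + 3 days = December 15, 2030.
Tolling adds 32 days: December 15, 2030 + 32 days = January 16, 2031.
January 16, 2031 is a Thursday and not a court holiday, so no extension applies.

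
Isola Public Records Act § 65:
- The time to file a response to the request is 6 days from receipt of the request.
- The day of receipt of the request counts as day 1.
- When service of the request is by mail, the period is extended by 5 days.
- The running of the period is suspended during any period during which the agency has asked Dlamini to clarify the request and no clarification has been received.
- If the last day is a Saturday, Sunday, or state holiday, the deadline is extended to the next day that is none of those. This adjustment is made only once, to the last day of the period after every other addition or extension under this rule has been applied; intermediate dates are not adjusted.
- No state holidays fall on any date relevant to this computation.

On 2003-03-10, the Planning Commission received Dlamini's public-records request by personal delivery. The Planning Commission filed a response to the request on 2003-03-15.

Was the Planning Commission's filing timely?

Yes

Counting 2003-03-10 as day 1, day 6 is March 15, 2003.
Service was not by mail, so no mail extension applies.
March 15, 2003 is Saturday; March 16, 2003 is Sunday. The next qualifying day is March 17, 2003.
The deadline is March 17, 2003; the filing on March 15, 2003 is on or before that date.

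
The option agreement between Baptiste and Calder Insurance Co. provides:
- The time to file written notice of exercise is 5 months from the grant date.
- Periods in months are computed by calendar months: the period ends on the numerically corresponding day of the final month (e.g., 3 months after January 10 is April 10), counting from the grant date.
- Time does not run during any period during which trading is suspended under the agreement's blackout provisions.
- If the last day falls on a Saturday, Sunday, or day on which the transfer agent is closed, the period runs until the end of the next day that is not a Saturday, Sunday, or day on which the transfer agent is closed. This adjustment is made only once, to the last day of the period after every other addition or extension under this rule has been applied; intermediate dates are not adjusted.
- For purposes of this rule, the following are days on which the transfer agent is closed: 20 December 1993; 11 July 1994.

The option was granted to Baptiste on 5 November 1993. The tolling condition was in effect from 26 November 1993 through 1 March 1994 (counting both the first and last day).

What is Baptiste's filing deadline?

July 12, 1994

5 months after 5 November 1993 is April 5, 1994.
From November 26, 1993 through March 1, 1994 inclusive is 96 days; tolling adds 96 days: April 5, 1994 + 96 days = July 10, 1994.
July 10, 1994 is Sunday; July 11, 1994 is a listed holiday. The next qualifying day is July 12, 1994.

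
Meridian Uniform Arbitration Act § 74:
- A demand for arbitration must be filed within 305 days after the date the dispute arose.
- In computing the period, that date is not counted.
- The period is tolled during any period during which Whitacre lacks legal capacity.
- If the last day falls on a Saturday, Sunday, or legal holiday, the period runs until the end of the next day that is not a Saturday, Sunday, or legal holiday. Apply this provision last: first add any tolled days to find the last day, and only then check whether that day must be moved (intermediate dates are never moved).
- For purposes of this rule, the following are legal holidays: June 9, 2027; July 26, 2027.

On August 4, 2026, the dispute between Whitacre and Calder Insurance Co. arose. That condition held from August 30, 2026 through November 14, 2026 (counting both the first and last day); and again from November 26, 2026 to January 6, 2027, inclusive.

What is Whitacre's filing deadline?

305 days after August 4, 2026 is June 5, 2027.
From August 30, 2026 through November 14, 2026 inclusive is 77 days; tolling adds 77 days: June 5, 2027 + 77 days = August 21, 2027.
From November 26, 2026 through January 6, 2027 inclusive is 42 days; tolling adds 42 days: August 21, 2027 + 42 days = October 2, 2027.
October 2, 2027 is Saturday; October 3, 2027 is Sunday. The next qualifying day is October 4, 2027.

October 4, 2027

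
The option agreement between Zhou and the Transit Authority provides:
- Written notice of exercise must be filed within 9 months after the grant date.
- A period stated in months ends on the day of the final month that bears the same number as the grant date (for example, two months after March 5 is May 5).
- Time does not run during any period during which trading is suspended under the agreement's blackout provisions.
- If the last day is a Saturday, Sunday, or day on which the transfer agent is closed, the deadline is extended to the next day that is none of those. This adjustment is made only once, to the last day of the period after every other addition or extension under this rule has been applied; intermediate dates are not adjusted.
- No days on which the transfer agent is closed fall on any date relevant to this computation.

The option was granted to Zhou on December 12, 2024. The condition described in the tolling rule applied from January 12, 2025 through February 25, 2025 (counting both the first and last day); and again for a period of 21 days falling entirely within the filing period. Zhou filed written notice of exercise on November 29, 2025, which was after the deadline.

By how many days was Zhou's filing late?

12 days

9 months after December 12, 2024 is September 12, 2025.
From January 12, 2025 through February 25, 2025 inclusive is 45 days; tolling adds 45 days: September 12, 2025 + 45 days = October 27, 2025.
Tolling adds 21 days: October 27, 2025 + 21 days = November 17, 2025.
November 17, 2025 is a Monday and not a day on which the transfer agent is closed, so no extension applies.
The deadline is November 17, 2025; from November 17, 2025 to November 29, 2025 is 12 days.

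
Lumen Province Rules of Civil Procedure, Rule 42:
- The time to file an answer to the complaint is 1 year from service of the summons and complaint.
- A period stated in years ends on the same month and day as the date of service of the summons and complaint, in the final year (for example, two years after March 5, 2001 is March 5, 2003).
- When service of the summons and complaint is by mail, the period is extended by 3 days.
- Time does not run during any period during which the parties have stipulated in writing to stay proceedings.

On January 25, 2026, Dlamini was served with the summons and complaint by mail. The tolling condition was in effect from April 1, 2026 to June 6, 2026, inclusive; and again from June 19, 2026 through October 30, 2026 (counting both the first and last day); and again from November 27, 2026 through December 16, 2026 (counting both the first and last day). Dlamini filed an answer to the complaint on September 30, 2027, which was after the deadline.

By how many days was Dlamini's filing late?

1 year after January 25, 2026 is January 25, 2027.
Service was by mail, adding 3 days: January 25, 2027 + 3 days = January 28, 2027.
From April 1, 2026 through June 6, 2026 inclusive is 67 days; tolling adds 67 days: January 28, 2027 + 67 days = April 5, 2027.
From June 19, 2026 through October 30, 2026 inclusive is 134 days; tolling adds 134 days: April 5, 2027 + 134 days = August 17, 2027.
From November 27, 2026 through December 16, 2026 inclusive is 20 days; tolling adds 20 days: August 17, 2027 + 20 days = September 6, 2027.
The deadline is September 6, 2027; from September 6, 2027 to September 30, 2027 is 24 days.

24 days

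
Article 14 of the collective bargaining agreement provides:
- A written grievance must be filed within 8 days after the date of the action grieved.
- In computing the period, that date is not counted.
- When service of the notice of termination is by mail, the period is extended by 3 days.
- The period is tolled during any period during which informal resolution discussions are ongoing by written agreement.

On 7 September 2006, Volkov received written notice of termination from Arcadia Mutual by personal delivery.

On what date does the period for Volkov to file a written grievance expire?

September 15, 2006

8 days after 7 September 2006 is September 15, 2006.
Service was not by mail, so no mail extension applies.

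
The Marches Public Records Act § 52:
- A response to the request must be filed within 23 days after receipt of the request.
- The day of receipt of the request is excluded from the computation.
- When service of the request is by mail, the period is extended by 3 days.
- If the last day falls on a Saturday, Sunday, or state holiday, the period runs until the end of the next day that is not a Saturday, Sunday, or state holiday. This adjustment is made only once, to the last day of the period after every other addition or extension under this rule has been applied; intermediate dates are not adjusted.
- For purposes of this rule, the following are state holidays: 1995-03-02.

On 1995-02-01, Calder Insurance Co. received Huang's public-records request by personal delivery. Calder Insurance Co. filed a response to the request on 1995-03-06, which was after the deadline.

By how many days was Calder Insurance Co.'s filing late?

10 days

23 days after 1995-02-01 is February 24, 1995.
Service was not by mail, so no mail extension applies.
February 24, 1995 is a Friday and not a state holiday, so no extension applies.
The deadline is February 24, 1995; from February 24, 1995 to March 6, 1995 is 10 days.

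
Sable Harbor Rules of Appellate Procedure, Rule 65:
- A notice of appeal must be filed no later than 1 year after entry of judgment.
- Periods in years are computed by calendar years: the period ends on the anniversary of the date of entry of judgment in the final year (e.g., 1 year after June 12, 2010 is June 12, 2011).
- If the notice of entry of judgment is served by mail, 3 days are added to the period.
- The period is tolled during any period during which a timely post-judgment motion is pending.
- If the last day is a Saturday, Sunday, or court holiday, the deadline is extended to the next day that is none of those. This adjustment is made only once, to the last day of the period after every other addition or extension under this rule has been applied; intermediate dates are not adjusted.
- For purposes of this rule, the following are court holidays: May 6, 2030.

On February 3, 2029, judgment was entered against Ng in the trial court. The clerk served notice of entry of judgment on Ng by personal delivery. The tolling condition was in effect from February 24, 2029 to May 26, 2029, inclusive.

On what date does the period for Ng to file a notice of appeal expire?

1 year after February 3, 2029 is February 3, 2030.
Service was not by mail, so no mail extension applies.
From February 24, 2029 through May 26, 2029 inclusive is 92 days; tolling adds 92 days: February 3, 2030 + 92 days = May 6, 2030.
May 6, 2030 is a listed holiday. The next qualifying day is May 7, 2030.

May 7, 2030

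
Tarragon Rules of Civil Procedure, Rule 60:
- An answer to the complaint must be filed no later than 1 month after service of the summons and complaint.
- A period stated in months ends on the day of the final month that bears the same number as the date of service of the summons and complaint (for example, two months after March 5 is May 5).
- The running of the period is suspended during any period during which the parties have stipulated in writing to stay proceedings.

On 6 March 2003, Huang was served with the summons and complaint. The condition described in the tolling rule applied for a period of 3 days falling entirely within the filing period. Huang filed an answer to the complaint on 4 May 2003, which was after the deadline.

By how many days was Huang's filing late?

25 days

1 month after 6 March 2003 is April 6, 2003.
Tolling adds 3 days: April 6, 2003 + 3 days = April 9, 2003.
The deadline is April 9, 2003; from April 9, 2003 to May 4, 2003 is 25 days.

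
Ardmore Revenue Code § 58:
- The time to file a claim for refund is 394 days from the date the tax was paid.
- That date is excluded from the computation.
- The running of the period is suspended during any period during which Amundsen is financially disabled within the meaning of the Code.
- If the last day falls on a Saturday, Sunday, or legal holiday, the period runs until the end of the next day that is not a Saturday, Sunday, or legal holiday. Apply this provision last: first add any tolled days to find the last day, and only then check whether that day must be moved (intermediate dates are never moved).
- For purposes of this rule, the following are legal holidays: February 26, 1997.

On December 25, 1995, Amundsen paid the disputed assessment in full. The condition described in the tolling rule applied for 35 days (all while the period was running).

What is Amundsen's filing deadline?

394 days after December 25, 1995 is January 22, 1997.
Tolling adds 35 days: January 22, 1997 + 35 days = February 26, 1997.
February 26, 1997 is a listed holiday. The next qualifying day is February 27, 1997.

February 27, 1997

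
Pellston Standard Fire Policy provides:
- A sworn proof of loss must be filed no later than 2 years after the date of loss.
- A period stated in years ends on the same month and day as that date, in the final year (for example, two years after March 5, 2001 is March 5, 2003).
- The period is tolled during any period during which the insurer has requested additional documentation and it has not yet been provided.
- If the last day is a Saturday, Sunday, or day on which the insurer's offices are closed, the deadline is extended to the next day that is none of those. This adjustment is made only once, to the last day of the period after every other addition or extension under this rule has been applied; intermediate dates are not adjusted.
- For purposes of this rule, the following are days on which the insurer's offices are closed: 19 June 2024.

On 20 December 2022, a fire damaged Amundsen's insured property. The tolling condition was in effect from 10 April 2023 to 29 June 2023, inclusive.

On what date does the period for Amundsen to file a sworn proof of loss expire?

2 years after 20 December 2022 is December 20, 2024.
From April 10, 2023 through June 29, 2023 inclusive is 81 days; tolling adds 81 days: December 20, 2024 + 81 days = March 11, 2025.
March 11, 2025 is a Tuesday and not a day on which the insurer's offices are closed, so no extension applies.

March 11, 2025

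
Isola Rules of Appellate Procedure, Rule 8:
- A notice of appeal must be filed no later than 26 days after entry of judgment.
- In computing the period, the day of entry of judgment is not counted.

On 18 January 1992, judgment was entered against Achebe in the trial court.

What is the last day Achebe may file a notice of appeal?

26 days after 18 January 1992 is February 13, 1992.

February 13, 1992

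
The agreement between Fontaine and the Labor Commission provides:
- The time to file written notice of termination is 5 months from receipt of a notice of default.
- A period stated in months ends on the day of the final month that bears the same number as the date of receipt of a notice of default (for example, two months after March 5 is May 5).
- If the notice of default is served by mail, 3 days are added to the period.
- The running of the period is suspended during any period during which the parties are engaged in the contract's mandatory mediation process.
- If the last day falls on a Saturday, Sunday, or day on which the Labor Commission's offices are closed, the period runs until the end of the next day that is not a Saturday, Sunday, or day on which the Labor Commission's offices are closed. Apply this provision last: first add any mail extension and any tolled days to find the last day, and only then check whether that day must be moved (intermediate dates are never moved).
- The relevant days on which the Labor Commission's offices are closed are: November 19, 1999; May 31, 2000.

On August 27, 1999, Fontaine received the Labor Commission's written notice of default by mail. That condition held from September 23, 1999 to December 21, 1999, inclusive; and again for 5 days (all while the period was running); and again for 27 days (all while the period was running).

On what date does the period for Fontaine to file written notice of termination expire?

June 1, 2000

5 months after August 27, 1999 is January 27, 2000.
Service was by mail, adding 3 days: January 27, 2000 + 3 days = January 30, 2000.
From September 23, 1999 through December 21, 1999 inclusive is 90 days; tolling adds 90 days: January 30, 2000 + 90 days = April 29, 2000.
Tolling adds 5 days: April 29, 2000 + 5 days = May 4, 2000.
Tolling adds 27 days: May 4, 2000 + 27 days = May 31, 2000.
May 31, 2000 is a listed holiday. The next qualifying day is June 1, 2000.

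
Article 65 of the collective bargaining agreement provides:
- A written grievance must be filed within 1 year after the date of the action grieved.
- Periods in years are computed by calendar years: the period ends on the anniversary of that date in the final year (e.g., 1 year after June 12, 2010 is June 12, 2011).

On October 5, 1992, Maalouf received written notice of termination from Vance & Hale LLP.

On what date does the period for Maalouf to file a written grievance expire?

1 year after October 5, 1992 is October 5, 1993.

October 5, 1993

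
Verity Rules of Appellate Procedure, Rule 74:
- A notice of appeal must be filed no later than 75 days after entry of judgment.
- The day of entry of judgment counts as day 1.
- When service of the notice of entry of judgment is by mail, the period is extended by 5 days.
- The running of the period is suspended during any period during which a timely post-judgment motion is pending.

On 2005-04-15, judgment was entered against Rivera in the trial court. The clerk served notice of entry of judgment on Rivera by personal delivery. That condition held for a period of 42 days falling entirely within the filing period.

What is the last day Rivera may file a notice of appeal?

Counting 2005-04-15 as day 1, day 75 is June 28, 2005.
Service was not by mail, so no mail extension applies.
Tolling adds 42 days: June 28, 2005 + 42 days = August 9, 2005.

August 9, 2005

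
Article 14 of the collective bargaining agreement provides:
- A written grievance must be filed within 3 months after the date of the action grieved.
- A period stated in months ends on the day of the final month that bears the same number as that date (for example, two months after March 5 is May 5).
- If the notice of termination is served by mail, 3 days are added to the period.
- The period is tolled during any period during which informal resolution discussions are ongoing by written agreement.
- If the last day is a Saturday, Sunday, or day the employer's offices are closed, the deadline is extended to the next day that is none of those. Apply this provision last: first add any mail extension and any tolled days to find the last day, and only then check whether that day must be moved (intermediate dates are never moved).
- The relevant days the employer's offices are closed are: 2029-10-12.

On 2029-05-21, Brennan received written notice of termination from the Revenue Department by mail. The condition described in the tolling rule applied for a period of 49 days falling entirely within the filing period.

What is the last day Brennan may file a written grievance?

3 months after 2029-05-21 is August 21, 2029.
Service was by mail, adding 3 days: August 21, 2029 + 3 days = August 24, 2029.
Tolling adds 49 days: August 24, 2029 + 49 days = October 12, 2029.
October 12, 2029 is a listed holiday; October 13, 2029 is Saturday; October 14, 2029 is Sunday. The next qualifying day is October 15, 2029.

October 15, 2029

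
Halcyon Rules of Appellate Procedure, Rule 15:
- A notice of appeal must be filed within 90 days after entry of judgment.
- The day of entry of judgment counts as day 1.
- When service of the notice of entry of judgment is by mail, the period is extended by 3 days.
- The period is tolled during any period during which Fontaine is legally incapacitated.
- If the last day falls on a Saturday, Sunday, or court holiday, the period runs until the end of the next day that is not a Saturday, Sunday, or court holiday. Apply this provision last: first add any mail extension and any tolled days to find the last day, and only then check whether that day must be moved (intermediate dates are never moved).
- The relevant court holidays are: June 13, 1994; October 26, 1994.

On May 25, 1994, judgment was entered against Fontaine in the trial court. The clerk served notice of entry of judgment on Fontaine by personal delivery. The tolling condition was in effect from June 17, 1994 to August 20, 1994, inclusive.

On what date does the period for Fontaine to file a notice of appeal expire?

October 27, 1994

Counting May 25, 1994 as day 1, day 90 is August 22, 1994.
Service was not by mail, so no mail extension applies.
From June 17, 1994 through August 20, 1994 inclusive is 65 days; tolling adds 65 days: August 22, 1994 + 65 days = October 26, 1994.
October 26, 1994 is a listed holiday. The next qualifying day is October 27, 1994.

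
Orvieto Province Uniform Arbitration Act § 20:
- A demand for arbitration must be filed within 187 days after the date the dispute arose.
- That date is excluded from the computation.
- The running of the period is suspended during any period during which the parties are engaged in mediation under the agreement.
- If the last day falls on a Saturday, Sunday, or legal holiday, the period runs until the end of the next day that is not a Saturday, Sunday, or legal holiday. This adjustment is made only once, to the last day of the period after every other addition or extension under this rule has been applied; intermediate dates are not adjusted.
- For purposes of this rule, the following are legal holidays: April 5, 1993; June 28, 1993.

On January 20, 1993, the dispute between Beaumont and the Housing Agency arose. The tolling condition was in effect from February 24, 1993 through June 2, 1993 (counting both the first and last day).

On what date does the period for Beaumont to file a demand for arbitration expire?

November 2, 1993

187 days after January 20, 1993 is July 26, 1993.
From February 24, 1993 through June 2, 1993 inclusive is 99 days; tolling adds 99 days: July 26, 1993 + 99 days = November 2, 1993.
November 2, 1993 is a Tuesday and not a legal holiday, so no extension applies.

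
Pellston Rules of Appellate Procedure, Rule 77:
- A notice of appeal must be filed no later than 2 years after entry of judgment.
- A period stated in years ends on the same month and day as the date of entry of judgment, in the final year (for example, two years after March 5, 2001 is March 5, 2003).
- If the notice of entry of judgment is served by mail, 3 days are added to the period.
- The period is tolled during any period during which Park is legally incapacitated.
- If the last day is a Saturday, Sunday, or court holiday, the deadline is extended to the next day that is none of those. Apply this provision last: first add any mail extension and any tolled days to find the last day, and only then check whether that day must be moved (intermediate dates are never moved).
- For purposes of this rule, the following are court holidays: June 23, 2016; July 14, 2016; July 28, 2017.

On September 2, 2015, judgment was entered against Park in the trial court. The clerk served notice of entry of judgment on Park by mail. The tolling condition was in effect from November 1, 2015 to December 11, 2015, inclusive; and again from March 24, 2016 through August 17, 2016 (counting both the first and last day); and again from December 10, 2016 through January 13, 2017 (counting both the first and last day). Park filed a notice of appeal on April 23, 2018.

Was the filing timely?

2 years after September 2, 2015 is September 2, 2017.
Service was by mail, adding 3 days: September 2, 2017 + 3 days = September 5, 2017.
From November 1, 2015 through December 11, 2015 inclusive is 41 days; tolling adds 41 days: September 5, 2017 + 41 days = October 16, 2017.
From March 24, 2016 through August 17, 2016 inclusive is 147 days; tolling adds 147 days: October 16, 2017 + 147 days = March 12, 2018.
From December 10, 2016 through January 13, 2017 inclusive is 35 days; tolling adds 35 days: March 12, 2018 + 35 days = April 16, 2018.
April 16, 2018 is a Monday and not a court holiday, so no extension applies.
The deadline is April 16, 2018; the filing on April 23, 2018 is after that date.

No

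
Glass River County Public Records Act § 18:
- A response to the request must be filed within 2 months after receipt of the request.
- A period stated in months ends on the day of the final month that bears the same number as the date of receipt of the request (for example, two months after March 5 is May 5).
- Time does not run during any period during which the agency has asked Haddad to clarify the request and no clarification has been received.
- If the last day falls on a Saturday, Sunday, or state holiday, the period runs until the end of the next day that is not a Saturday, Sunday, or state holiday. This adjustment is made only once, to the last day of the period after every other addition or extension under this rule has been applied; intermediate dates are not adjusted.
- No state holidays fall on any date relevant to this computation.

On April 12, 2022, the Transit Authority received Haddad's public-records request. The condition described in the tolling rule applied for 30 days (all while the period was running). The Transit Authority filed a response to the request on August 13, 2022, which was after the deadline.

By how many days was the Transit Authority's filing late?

32 days

2 months after April 12, 2022 is June 12, 2022.
Tolling adds 30 days: June 12, 2022 + 30 days = July 12, 2022.
July 12, 2022 is a Tuesday and not a state holiday, so no extension applies.
The deadline is July 12, 2022; from July 12, 2022 to August 13, 2022 is 32 days.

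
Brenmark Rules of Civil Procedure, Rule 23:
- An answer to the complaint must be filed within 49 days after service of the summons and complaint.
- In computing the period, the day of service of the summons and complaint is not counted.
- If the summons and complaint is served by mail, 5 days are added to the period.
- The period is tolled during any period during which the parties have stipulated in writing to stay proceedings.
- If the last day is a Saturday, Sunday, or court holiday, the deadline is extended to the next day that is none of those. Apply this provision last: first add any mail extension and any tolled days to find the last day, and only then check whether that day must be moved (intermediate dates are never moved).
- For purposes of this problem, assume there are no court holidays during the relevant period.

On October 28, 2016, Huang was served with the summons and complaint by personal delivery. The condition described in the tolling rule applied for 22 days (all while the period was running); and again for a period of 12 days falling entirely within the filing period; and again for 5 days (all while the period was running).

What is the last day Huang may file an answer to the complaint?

January 24, 2017

49 days after October 28, 2016 is December 16, 2016.
Service was not by mail, so no mail extension applies.
Tolling adds 22 days: December 16, 2016 + 22 days = January 7, 2017.
Tolling adds 12 days: January 7, 2017 + 12 days = January 19, 2017.
Tolling adds 5 days: January 19, 2017 + 5 days = January 24, 2017.
January 24, 2017 is a Tuesday and not a court holiday, so no extension applies.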